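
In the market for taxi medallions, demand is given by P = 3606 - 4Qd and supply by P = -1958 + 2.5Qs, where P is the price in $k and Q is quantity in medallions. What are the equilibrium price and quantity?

P* = 182, Q* = 856

Rewriting in direct form: Qd = 901.5 - 0.25P and Qs = 783.2 + 0.4P.
Set Qd = Qs: 901.5 - 0.25P = 783.2 + 0.4P, so 118.3 = 0.65P and P* = 182.
Plugging P* into demand: Q* = 901.5 - 0.25(182) = 856.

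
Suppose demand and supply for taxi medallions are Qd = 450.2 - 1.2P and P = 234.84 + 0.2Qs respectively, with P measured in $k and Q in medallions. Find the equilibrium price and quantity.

Inverting to quantity form: Qs = -1174.2 + 5P.
Equating demand and supply, 450.2 - 1.2P = -1174.2 + 5P gives 6.2P = 1624.4, so P* = 262.
From the demand curve, Q* = 450.2 - 1.2(262) = 135.8.

P* = 262, Q* = 135.8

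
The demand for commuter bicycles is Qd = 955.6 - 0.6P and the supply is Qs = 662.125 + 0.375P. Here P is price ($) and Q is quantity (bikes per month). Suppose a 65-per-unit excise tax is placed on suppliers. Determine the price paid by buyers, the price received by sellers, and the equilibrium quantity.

Suppliers keep P_s = P_b - 65 per unit, so supply in terms of the buyer price is Qs = 637.75 + 0.375P_b.
Equate demand and the shifted supply: 955.6 - 0.6P_b = 637.75 + 0.375P_b, giving 0.975P_b = 317.85, so P_b = 326.
So P_s = 261 and the quantity traded is Q = 955.6 - 0.6(326) = 760.

P_b = 326, P_s = 261, Q = 760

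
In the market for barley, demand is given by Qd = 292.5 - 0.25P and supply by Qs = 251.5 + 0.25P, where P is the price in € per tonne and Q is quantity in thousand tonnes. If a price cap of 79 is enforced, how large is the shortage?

With P fixed at 79, quantity demanded is 272.75 and quantity supplied is 271.25.
Shortage = Qd - Qs = 272.75 - 271.25 = 1.5.

Shortage = 1.5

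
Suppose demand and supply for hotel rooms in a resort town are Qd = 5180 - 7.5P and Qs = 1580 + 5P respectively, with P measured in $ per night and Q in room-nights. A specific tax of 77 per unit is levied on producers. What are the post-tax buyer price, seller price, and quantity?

P_b = 318.8, P_s = 241.8, Q = 2789

With a tax of 77 on producers, they supply based on the net price P_s = P_b - 77, so Qs = 1195 + 5P_b.
Market clearing requires 5180 - 7.5P_b = 1195 + 5P_b; hence 3985 = 12.5P_b and P_b = 318.8.
Then P_s = 318.8 - 77 = 241.8 and Q = 5180 - 7.5(318.8) = 2789.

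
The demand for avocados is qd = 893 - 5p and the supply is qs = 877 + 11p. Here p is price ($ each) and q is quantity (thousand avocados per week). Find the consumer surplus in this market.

Set qd = qs: 893 - 5p = 877 + 11p, so 16 = 16p and p* = 1.
Then q* = 893 - 5(1) = 888.
Demand choke price (qd = 0): p = 893/5 = 178.6. Consumer surplus = ½ × (178.6 - 1) × 888 = 78854.4.

Consumer surplus = 78854.4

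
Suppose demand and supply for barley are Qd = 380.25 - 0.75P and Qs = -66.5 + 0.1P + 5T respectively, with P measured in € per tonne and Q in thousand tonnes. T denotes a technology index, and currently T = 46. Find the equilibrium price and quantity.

With T = 46, supply is Qs = 163.5 + 0.1P.
Set Qd = Qs: 380.25 - 0.75P = 163.5 + 0.1P, so 216.75 = 0.85P and P* = 255.
From the demand curve, Q* = 380.25 - 0.75(255) = 189.

P* = 255, Q* = 189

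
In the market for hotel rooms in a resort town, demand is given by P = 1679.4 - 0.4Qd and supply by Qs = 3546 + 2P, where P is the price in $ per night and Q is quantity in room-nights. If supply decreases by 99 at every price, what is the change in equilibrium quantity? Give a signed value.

Inverting to quantity form: Qd = 4198.5 - 2.5P.
The market clears where 4198.5 - 2.5P = 3546 + 2P. Rearranging, 4.5P = 652.5, hence P* = 145.
From the demand curve, Q* = 4198.5 - 2.5(145) = 3836.
After the shift, supply is Qs = 3447 + 2P.
Re-solving, 4.5P = 751.5 gives P = 167 and Q = 3781.
ΔQ = 3781 - 3836 = -55.

ΔQ = -55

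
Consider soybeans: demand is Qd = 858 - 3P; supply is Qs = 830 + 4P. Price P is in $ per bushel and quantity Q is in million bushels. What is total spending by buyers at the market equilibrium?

At equilibrium Qd = Qs, so 858 - 3P = 830 + 4P; collecting terms, 28 = 7P and P* = 4.
Then Q* = 858 - 3(4) = 846.
Total spending by buyers = P* × Q* = 4 × 846 = 3384.

Total spending by buyers = 3384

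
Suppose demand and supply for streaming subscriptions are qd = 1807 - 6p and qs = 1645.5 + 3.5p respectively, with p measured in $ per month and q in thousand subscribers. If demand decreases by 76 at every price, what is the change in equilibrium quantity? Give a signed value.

Δq = -28

At equilibrium qd = qs, so 1807 - 6p = 1645.5 + 3.5p; collecting terms, 161.5 = 9.5p and p* = 17.
Substitute back: q* = 1807 - 6(17) = 1705.
After the shift, demand is qd = 1731 - 6p.
Re-solving, 9.5p = 85.5 gives p = 9 and q = 1677.
Δq = 1677 - 1705 = -28.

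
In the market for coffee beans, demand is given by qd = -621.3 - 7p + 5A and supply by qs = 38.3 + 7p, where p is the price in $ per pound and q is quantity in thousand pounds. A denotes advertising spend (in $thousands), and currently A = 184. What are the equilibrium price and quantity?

p* = 18.6, q* = 168.5

With A = 184, demand is qd = 298.7 - 7p.
The market clears where 298.7 - 7p = 38.3 + 7p. Rearranging, 14p = 260.4, hence p* = 18.6.
From the demand curve, q* = 298.7 - 7(18.6) = 168.5.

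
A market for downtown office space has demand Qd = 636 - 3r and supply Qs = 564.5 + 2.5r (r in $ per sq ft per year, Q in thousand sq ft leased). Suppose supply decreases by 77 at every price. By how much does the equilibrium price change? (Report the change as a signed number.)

Δr = 14

At equilibrium Qd = Qs, so 636 - 3r = 564.5 + 2.5r; collecting terms, 71.5 = 5.5r and r* = 13.
From the demand curve, Q* = 636 - 3(13) = 597.
After the shift, supply is Qs = 487.5 + 2.5r.
Re-solving, 5.5r = 148.5 gives r = 27 and Q = 555.
Δr = 27 - 13 = 14.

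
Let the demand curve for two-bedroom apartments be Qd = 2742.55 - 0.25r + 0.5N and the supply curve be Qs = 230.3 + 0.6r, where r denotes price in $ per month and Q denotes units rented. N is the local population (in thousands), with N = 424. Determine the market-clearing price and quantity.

r* = 3205, Q* = 2153.3

With N = 424, demand is Qd = 2954.55 - 0.25r.
The market clears where 2954.55 - 0.25r = 230.3 + 0.6r. Rearranging, 0.85r = 2724.25, hence r* = 3205.
Plugging r* into demand: Q* = 2954.55 - 0.25(3205) = 2153.3.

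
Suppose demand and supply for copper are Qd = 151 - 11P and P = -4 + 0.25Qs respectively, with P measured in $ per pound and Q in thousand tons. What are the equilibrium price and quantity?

In direct form, Qs = 16 + 4P.
Set Qd = Qs: 151 - 11P = 16 + 4P, so 135 = 15P and P* = 9.
Substitute back: Q* = 151 - 11(9) = 52.

P* = 9, Q* = 52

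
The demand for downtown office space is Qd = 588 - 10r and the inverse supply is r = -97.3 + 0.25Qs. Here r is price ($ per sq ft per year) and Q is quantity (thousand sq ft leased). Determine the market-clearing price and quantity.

In direct form, Qs = 389.2 + 4r.
At equilibrium Qd = Qs, so 588 - 10r = 389.2 + 4r; collecting terms, 198.8 = 14r and r* = 14.2.
Then Q* = 588 - 10(14.2) = 446.

r* = 14.2, Q* = 446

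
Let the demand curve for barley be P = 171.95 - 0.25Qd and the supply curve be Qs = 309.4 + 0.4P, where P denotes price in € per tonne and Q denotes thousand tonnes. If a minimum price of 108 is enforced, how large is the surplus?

Surplus = 96.8

In direct form, Qd = 687.8 - 4P.
At P = 108: Qd = 255.8 and Qs = 352.6.
Surplus = Qs - Qd = 352.6 - 255.8 = 96.8.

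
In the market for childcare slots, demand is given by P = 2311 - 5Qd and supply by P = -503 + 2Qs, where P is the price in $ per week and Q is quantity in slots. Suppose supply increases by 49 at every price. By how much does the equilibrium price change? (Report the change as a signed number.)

In direct form, Qd = 462.2 - 0.2P and Qs = 251.5 + 0.5P.
The market clears where 462.2 - 0.2P = 251.5 + 0.5P. Rearranging, 0.7P = 210.7, hence P* = 301.
Plugging P* into demand: Q* = 462.2 - 0.2(301) = 402.
After the shift, supply is Qs = 300.5 + 0.5P.
Re-solving, 0.7P = 161.7 gives P = 231 and Q = 416.
ΔP = 231 - 301 = -70.

ΔP = -70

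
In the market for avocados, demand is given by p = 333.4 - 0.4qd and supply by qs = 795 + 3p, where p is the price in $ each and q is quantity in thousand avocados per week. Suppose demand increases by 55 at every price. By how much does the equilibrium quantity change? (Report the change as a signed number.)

Δq = 30

Inverting to quantity form: qd = 833.5 - 2.5p.
Set qd = qs: 833.5 - 2.5p = 795 + 3p, so 38.5 = 5.5p and p* = 7.
Then q* = 833.5 - 2.5(7) = 816.
After the shift, demand is qd = 888.5 - 2.5p.
Re-solving, 5.5p = 93.5 gives p = 17 and q = 846.
Δq = 846 - 816 = 30.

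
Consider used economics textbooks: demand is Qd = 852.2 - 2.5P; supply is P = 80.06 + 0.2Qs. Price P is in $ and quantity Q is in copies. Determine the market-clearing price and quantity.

In direct form, Qs = -400.3 + 5P.
Set Qd = Qs: 852.2 - 2.5P = -400.3 + 5P, so 1252.5 = 7.5P and P* = 167.
From the demand curve, Q* = 852.2 - 2.5(167) = 434.7.

P* = 167, Q* = 434.7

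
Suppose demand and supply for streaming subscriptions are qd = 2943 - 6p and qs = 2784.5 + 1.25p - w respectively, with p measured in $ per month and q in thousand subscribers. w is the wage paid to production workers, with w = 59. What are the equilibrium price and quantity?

With w = 59, supply is qs = 2725.5 + 1.25p.
At equilibrium qd = qs, so 2943 - 6p = 2725.5 + 1.25p; collecting terms, 217.5 = 7.25p and p* = 30.
From the demand curve, q* = 2943 - 6(30) = 2763.

p* = 30, q* = 2763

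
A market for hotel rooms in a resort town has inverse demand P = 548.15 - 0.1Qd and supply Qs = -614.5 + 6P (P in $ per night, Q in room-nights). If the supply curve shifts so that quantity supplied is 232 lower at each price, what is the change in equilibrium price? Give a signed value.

Solving each curve for Q: Qd = 5481.5 - 10P.
The market clears where 5481.5 - 10P = -614.5 + 6P. Rearranging, 16P = 6096, hence P* = 381.
From the demand curve, Q* = 5481.5 - 10(381) = 1671.5.
After the shift, supply is Qs = -846.5 + 6P.
Re-solving, 16P = 6328 gives P = 395.5 and Q = 1526.5.
ΔP = 395.5 - 381 = 14.5.

ΔP = 14.5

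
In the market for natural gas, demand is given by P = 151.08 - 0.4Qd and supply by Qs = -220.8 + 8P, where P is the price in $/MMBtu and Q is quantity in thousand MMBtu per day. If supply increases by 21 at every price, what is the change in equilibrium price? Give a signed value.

Inverting to quantity form: Qd = 377.7 - 2.5P.
The market clears where 377.7 - 2.5P = -220.8 + 8P. Rearranging, 10.5P = 598.5, hence P* = 57.
Then Q* = 377.7 - 2.5(57) = 235.2.
After the shift, supply is Qs = -199.8 + 8P.
The new intersection has 577.5 = 10.5P, i.e. P = 55, Q = 240.2.
ΔP = 55 - 57 = -2.

ΔP = -2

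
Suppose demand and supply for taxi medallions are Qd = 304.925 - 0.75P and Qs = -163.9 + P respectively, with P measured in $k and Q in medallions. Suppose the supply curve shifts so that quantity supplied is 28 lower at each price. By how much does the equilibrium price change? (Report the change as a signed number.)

ΔP = 16

Equating demand and supply, 304.925 - 0.75P = -163.9 + P gives 1.75P = 468.825, so P* = 267.9.
Substitute back: Q* = 304.925 - 0.75(267.9) = 104.
After the shift, supply is Qs = -191.9 + P.
The new intersection has 496.825 = 1.75P, i.e. P = 283.9, Q = 92.
ΔP = 283.9 - 267.9 = 16.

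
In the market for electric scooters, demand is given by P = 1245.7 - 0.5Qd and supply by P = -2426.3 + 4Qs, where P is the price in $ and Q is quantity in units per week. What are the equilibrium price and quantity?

Solving each curve for Q: Qd = 2491.4 - 2P and Qs = 606.575 + 0.25P.
Set Qd = Qs: 2491.4 - 2P = 606.575 + 0.25P, so 1884.825 = 2.25P and P* = 837.7.
Plugging P* into demand: Q* = 2491.4 - 2(837.7) = 816.

P* = 837.7, Q* = 816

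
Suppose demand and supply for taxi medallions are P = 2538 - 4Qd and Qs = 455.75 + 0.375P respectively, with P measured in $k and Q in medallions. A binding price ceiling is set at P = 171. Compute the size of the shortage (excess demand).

Shortage = 71.875

Rewriting in direct form: Qd = 634.5 - 0.25P.
Evaluating both curves at the ceiling price 171 gives Qd = 591.75, Qs = 519.875.
Shortage = Qd - Qs = 591.75 - 519.875 = 71.875.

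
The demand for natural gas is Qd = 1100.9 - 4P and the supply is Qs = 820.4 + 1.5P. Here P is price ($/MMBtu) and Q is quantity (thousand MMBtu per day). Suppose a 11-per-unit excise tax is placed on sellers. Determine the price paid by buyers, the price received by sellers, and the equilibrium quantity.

The tax drives a wedge P_b - P_s = 11. Substituting P_s = P_b - 11 into supply: Qs = 803.9 + 1.5P_b.
Set Qd = Qs: 1100.9 - 4P_b = 803.9 + 1.5P_b, so 297 = 5.5P_b and P_b = 54.
So P_s = 43 and the quantity traded is Q = 1100.9 - 4(54) = 884.9.

P_b = 54, P_s = 43, Q = 884.9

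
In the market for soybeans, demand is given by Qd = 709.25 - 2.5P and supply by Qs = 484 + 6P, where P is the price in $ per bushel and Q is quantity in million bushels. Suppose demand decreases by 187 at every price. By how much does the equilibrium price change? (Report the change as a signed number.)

Set Qd = Qs: 709.25 - 2.5P = 484 + 6P, so 225.25 = 8.5P and P* = 26.5.
From the demand curve, Q* = 709.25 - 2.5(26.5) = 643.
After the shift, demand is Qd = 522.25 - 2.5P.
Re-solving, 8.5P = 38.25 gives P = 4.5 and Q = 511.
ΔP = 4.5 - 26.5 = -22.

ΔP = -22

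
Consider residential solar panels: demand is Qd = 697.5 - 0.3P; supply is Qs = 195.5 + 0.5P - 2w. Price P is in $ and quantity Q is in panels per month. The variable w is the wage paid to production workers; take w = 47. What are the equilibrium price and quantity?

With w = 47, supply is Qs = 101.5 + 0.5P.
Set Qd = Qs: 697.5 - 0.3P = 101.5 + 0.5P, so 596 = 0.8P and P* = 745.
From the demand curve, Q* = 697.5 - 0.3(745) = 474.

P* = 745, Q* = 474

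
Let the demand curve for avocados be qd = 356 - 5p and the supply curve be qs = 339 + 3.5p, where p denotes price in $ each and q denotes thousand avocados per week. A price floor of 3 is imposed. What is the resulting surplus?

Surplus = 8.5

Evaluating both curves at the floor price 3 gives qd = 341, qs = 349.5.
Surplus = qs - qd = 349.5 - 341 = 8.5.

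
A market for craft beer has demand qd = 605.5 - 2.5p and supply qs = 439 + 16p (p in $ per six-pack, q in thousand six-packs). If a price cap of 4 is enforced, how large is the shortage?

With p fixed at 4, quantity demanded is 595.5 and quantity supplied is 503.
Shortage = qd - qs = 595.5 - 503 = 92.5.

Shortage = 92.5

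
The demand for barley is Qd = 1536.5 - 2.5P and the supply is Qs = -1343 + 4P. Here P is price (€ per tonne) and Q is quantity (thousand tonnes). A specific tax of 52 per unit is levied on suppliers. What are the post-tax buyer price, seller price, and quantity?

P_b = 475, P_s = 423, Q = 349

With a tax of 52 on suppliers, they supply based on the net price P_s = P_b - 52, so Qs = -1551 + 4P_b.
Market clearing requires 1536.5 - 2.5P_b = -1551 + 4P_b; hence 3087.5 = 6.5P_b and P_b = 475.
So P_s = 423 and the quantity traded is Q = 1536.5 - 2.5(475) = 349.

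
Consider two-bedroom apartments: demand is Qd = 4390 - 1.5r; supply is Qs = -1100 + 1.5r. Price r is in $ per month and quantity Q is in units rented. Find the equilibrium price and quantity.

The market clears where 4390 - 1.5r = -1100 + 1.5r. Rearranging, 3r = 5490, hence r* = 1830.
Plugging r* into demand: Q* = 4390 - 1.5(1830) = 1645.

r* = 1830, Q* = 1645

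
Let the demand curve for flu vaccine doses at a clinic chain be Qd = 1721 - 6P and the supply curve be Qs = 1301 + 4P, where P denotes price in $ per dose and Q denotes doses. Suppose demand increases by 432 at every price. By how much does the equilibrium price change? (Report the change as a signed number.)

Set Qd = Qs: 1721 - 6P = 1301 + 4P, so 420 = 10P and P* = 42.
Plugging P* into demand: Q* = 1721 - 6(42) = 1469.
After the shift, demand is Qd = 2153 - 6P.
Re-solving, 10P = 852 gives P = 85.2 and Q = 1641.8.
ΔP = 85.2 - 42 = 43.2.

ΔP = 43.2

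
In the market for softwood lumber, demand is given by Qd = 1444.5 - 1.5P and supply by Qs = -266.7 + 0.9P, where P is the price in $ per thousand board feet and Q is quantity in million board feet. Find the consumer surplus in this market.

The market clears where 1444.5 - 1.5P = -266.7 + 0.9P. Rearranging, 2.4P = 1711.2, hence P* = 713.
From the demand curve, Q* = 1444.5 - 1.5(713) = 375.
Demand choke price (Qd = 0): P = 1444.5/1.5 = 963. Consumer surplus = ½ × (963 - 713) × 375 = 46875.

Consumer surplus = 46875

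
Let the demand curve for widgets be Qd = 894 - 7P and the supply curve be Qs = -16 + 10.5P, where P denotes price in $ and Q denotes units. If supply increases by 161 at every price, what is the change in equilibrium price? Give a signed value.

The market clears where 894 - 7P = -16 + 10.5P. Rearranging, 17.5P = 910, hence P* = 52.
Then Q* = 894 - 7(52) = 530.
After the shift, supply is Qs = 145 + 10.5P.
New equilibrium: 749 = 17.5P, so P = 42.8 and Q = 594.4.
ΔP = 42.8 - 52 = -9.2.

ΔP = -9.2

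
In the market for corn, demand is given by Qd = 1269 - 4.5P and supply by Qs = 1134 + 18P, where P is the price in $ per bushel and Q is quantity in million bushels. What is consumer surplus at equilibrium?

Consumer surplus = 171396

Equating demand and supply, 1269 - 4.5P = 1134 + 18P gives 22.5P = 135, so P* = 6.
From the demand curve, Q* = 1269 - 4.5(6) = 1242.
Demand choke price (Qd = 0): P = 1269/4.5 = 282. Consumer surplus = ½ × (282 - 6) × 1242 = 171396.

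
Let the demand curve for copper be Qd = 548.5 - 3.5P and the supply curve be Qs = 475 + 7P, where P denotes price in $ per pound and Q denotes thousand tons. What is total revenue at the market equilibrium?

Set Qd = Qs: 548.5 - 3.5P = 475 + 7P, so 73.5 = 10.5P and P* = 7.
Plugging P* into demand: Q* = 548.5 - 3.5(7) = 524.
Total revenue = P* × Q* = 7 × 524 = 3668.

Total revenue = 3668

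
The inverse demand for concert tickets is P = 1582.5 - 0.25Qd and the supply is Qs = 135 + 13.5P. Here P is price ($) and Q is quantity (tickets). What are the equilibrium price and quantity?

P* = 354, Q* = 4914

Solving each curve for Q: Qd = 6330 - 4P.
Equating demand and supply, 6330 - 4P = 135 + 13.5P gives 17.5P = 6195, so P* = 354.
Plugging P* into demand: Q* = 6330 - 4(354) = 4914.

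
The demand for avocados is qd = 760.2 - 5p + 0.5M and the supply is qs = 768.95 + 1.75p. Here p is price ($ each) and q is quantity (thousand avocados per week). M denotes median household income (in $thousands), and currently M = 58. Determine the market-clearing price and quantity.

With M = 58, demand is qd = 789.2 - 5p.
Equating demand and supply, 789.2 - 5p = 768.95 + 1.75p gives 6.75p = 20.25, so p* = 3.
Substitute back: q* = 789.2 - 5(3) = 774.2.

p* = 3, q* = 774.2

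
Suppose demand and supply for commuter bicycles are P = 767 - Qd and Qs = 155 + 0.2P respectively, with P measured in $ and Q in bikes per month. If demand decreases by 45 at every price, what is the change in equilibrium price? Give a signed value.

In direct form, Qd = 767 - P.
Equating demand and supply, 767 - P = 155 + 0.2P gives 1.2P = 612, so P* = 510.
Plugging P* into demand: Q* = 767 - 510 = 257.
After the shift, demand is Qd = 722 - P.
The new intersection has 567 = 1.2P, i.e. P = 472.5, Q = 249.5.
ΔP = 472.5 - 510 = -37.5.

ΔP = -37.5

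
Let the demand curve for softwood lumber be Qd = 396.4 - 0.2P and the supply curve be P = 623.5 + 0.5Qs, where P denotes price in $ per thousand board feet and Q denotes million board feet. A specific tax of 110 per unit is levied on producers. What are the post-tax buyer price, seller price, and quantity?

In direct form, Qs = -1247 + 2P.
Producers keep P_s = P_b - 110 per unit, so supply in terms of the buyer price is Qs = -1467 + 2P_b.
Equate demand and the shifted supply: 396.4 - 0.2P_b = -1467 + 2P_b, giving 2.2P_b = 1863.4, so P_b = 847.
So P_s = 737 and the quantity traded is Q = 396.4 - 0.2(847) = 227.

P_b = 847, P_s = 737, Q = 227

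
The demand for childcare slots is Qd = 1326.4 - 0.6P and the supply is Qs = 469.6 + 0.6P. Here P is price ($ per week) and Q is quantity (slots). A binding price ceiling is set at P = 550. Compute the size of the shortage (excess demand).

Shortage = 196.8

With P fixed at 550, quantity demanded is 996.4 and quantity supplied is 799.6.
Shortage = Qd - Qs = 996.4 - 799.6 = 196.8.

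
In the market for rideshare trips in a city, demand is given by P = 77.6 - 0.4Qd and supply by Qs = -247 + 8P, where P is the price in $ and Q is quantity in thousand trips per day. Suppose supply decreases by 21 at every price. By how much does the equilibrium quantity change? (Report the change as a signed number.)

ΔQ = -5

Solving each curve for Q: Qd = 194 - 2.5P.
Set Qd = Qs: 194 - 2.5P = -247 + 8P, so 441 = 10.5P and P* = 42.
Substitute back: Q* = 194 - 2.5(42) = 89.
After the shift, supply is Qs = -268 + 8P.
The new intersection has 462 = 10.5P, i.e. P = 44, Q = 84.
ΔQ = 84 - 89 = -5.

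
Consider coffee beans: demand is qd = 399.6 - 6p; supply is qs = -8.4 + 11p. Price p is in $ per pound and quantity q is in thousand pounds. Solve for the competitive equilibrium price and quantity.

p* = 24, q* = 255.6

Equating demand and supply, 399.6 - 6p = -8.4 + 11p gives 17p = 408, so p* = 24.
From the demand curve, q* = 399.6 - 6(24) = 255.6.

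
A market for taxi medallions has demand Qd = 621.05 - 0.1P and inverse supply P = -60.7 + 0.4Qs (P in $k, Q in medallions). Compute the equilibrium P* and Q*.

In direct form, Qs = 151.75 + 2.5P.
At equilibrium Qd = Qs, so 621.05 - 0.1P = 151.75 + 2.5P; collecting terms, 469.3 = 2.6P and P* = 180.5.
Plugging P* into demand: Q* = 621.05 - 0.1(180.5) = 603.

P* = 180.5, Q* = 603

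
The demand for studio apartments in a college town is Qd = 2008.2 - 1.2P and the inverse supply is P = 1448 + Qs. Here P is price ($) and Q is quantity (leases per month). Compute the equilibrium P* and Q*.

P* = 1571, Q* = 123

In direct form, Qs = -1448 + P.
At equilibrium Qd = Qs, so 2008.2 - 1.2P = -1448 + P; collecting terms, 3456.2 = 2.2P and P* = 1571.
Then Q* = 2008.2 - 1.2(1571) = 123.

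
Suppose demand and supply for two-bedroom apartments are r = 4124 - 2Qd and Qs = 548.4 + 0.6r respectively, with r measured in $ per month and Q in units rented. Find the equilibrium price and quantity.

r* = 1376, Q* = 1374

Inverting to quantity form: Qd = 2062 - 0.5r.
Equating demand and supply, 2062 - 0.5r = 548.4 + 0.6r gives 1.1r = 1513.6, so r* = 1376.
Plugging r* into demand: Q* = 2062 - 0.5(1376) = 1374.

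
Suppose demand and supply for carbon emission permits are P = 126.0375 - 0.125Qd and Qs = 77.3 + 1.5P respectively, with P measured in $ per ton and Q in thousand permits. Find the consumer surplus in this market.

Inverting to quantity form: Qd = 1008.3 - 8P.
At equilibrium Qd = Qs, so 1008.3 - 8P = 77.3 + 1.5P; collecting terms, 931 = 9.5P and P* = 98.
Then Q* = 1008.3 - 8(98) = 224.3.
Demand choke price (Qd = 0): P = 1008.3/8 = 126.0375. Consumer surplus = ½ × (126.0375 - 98) × 224.3 = 3144.405625.

Consumer surplus = 3144.405625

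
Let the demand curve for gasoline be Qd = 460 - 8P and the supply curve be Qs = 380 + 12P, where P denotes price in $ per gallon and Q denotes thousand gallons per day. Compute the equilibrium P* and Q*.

At equilibrium Qd = Qs, so 460 - 8P = 380 + 12P; collecting terms, 80 = 20P and P* = 4.
Then Q* = 460 - 8(4) = 428.

P* = 4, Q* = 428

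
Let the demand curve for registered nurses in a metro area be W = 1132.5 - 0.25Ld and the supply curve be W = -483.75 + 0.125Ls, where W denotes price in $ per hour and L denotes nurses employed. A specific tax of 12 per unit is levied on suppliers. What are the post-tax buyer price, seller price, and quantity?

W_b = 63, W_s = 51, L = 4278

Rewriting in direct form: Ld = 4530 - 4W and Ls = 3870 + 8W.
With a tax of 12 on suppliers, they supply based on the net price W_s = W_b - 12, so Ls = 3774 + 8W_b.
Equate demand and the shifted supply: 4530 - 4W_b = 3774 + 8W_b, giving 12W_b = 756, so W_b = 63.
Then W_s = 63 - 12 = 51 and L = 4530 - 4(63) = 4278.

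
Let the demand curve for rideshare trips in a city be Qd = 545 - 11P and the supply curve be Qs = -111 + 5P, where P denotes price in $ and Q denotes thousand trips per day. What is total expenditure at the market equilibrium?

Total expenditure = 3854

The market clears where 545 - 11P = -111 + 5P. Rearranging, 16P = 656, hence P* = 41.
Substitute back: Q* = 545 - 11(41) = 94.
Total expenditure = P* × Q* = 41 × 94 = 3854.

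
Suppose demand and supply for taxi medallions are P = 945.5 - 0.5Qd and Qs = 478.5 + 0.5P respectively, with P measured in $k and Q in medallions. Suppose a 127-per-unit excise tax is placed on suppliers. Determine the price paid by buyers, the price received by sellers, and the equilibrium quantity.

P_b = 590.4, P_s = 463.4, Q = 710.2

In direct form, Qd = 1891 - 2P.
With a tax of 127 on suppliers, they supply based on the net price P_s = P_b - 127, so Qs = 415 + 0.5P_b.
Market clearing requires 1891 - 2P_b = 415 + 0.5P_b; hence 1476 = 2.5P_b and P_b = 590.4.
Then P_s = 590.4 - 127 = 463.4 and Q = 1891 - 2(590.4) = 710.2.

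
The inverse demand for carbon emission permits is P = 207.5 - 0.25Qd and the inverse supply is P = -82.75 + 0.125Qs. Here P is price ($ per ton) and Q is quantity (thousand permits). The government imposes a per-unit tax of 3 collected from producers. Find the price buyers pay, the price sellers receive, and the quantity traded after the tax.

Rewriting in direct form: Qd = 830 - 4P and Qs = 662 + 8P.
Producers keep P_s = P_b - 3 per unit, so supply in terms of the buyer price is Qs = 638 + 8P_b.
Market clearing requires 830 - 4P_b = 638 + 8P_b; hence 192 = 12P_b and P_b = 16.
Then P_s = 16 - 3 = 13 and Q = 830 - 4(16) = 766.

P_b = 16, P_s = 13, Q = 766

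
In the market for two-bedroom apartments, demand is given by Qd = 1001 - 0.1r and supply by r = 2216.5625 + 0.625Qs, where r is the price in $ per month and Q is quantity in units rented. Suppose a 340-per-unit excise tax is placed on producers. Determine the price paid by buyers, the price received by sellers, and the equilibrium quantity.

r_b = 2995, r_s = 2655, Q = 701.5

Solving each curve for Q: Qs = -3546.5 + 1.6r.
The tax drives a wedge r_b - r_s = 340. Substituting r_s = r_b - 340 into supply: Qs = -4090.5 + 1.6r_b.
Set Qd = Qs: 1001 - 0.1r_b = -4090.5 + 1.6r_b, so 5091.5 = 1.7r_b and r_b = 2995.
So r_s = 2655 and the quantity traded is Q = 1001 - 0.1(2995) = 701.5.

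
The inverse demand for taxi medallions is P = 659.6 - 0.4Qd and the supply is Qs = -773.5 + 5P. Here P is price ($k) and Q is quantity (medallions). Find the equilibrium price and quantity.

Rewriting in direct form: Qd = 1649 - 2.5P.
Equating demand and supply, 1649 - 2.5P = -773.5 + 5P gives 7.5P = 2422.5, so P* = 323.
Plugging P* into demand: Q* = 1649 - 2.5(323) = 841.5.

P* = 323, Q* = 841.5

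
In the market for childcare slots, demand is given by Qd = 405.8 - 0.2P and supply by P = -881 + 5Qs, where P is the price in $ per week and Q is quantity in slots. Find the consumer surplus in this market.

Solving each curve for Q: Qs = 176.2 + 0.2P.
Equating demand and supply, 405.8 - 0.2P = 176.2 + 0.2P gives 0.4P = 229.6, so P* = 574.
From the demand curve, Q* = 405.8 - 0.2(574) = 291.
Demand choke price (Qd = 0): P = 405.8/0.2 = 2029. Consumer surplus = ½ × (2029 - 574) × 291 = 211702.5.

Consumer surplus = 211702.5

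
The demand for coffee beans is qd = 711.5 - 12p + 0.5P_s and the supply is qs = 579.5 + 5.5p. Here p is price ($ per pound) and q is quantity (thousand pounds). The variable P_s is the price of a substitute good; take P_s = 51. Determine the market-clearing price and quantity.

With P_s = 51, demand is qd = 737 - 12p.
The market clears where 737 - 12p = 579.5 + 5.5p. Rearranging, 17.5p = 157.5, hence p* = 9.
Then q* = 737 - 12(9) = 629.

p* = 9, q* = 629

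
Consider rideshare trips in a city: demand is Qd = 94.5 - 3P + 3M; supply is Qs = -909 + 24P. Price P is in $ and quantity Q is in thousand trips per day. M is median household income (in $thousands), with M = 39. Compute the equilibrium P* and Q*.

With M = 39, demand is Qd = 211.5 - 3P.
The market clears where 211.5 - 3P = -909 + 24P. Rearranging, 27P = 1120.5, hence P* = 41.5.
Then Q* = 211.5 - 3(41.5) = 87.

P* = 41.5, Q* = 87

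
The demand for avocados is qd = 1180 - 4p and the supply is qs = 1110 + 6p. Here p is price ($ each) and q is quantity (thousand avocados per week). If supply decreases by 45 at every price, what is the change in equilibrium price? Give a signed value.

Δp = 4.5

The market clears where 1180 - 4p = 1110 + 6p. Rearranging, 10p = 70, hence p* = 7.
Then q* = 1180 - 4(7) = 1152.
After the shift, supply is qs = 1065 + 6p.
Re-solving, 10p = 115 gives p = 11.5 and q = 1134.
Δp = 11.5 - 7 = 4.5.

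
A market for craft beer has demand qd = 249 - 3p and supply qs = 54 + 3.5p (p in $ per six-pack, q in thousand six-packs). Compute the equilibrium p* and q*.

p* = 30, q* = 159

Set qd = qs: 249 - 3p = 54 + 3.5p, so 195 = 6.5p and p* = 30.
Then q* = 249 - 3(30) = 159.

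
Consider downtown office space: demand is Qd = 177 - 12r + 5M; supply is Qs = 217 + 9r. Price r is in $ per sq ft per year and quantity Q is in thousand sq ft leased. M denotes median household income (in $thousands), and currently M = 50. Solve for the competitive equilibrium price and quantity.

With M = 50, demand is Qd = 427 - 12r.
At equilibrium Qd = Qs, so 427 - 12r = 217 + 9r; collecting terms, 210 = 21r and r* = 10.
Plugging r* into demand: Q* = 427 - 12(10) = 307.

r* = 10, Q* = 307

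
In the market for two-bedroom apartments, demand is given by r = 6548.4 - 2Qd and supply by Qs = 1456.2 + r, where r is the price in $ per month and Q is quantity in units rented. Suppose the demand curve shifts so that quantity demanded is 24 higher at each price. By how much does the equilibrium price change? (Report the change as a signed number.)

Δr = 16

Solving each curve for Q: Qd = 3274.2 - 0.5r.
Equating demand and supply, 3274.2 - 0.5r = 1456.2 + r gives 1.5r = 1818, so r* = 1212.
Plugging r* into demand: Q* = 3274.2 - 0.5(1212) = 2668.2.
After the shift, demand is Qd = 3298.2 - 0.5r.
New equilibrium: 1842 = 1.5r, so r = 1228 and Q = 2684.2.
Δr = 1228 - 1212 = 16.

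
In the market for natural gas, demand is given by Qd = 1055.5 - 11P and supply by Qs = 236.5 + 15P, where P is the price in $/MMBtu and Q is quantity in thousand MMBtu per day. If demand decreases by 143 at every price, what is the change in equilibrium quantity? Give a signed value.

ΔQ = -82.5

The market clears where 1055.5 - 11P = 236.5 + 15P. Rearranging, 26P = 819, hence P* = 31.5.
From the demand curve, Q* = 1055.5 - 11(31.5) = 709.
After the shift, demand is Qd = 912.5 - 11P.
Re-solving, 26P = 676 gives P = 26 and Q = 626.5.
ΔQ = 626.5 - 709 = -82.5.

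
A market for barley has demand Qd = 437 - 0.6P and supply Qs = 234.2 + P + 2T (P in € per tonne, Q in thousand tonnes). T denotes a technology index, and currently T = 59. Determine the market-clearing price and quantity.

With T = 59, supply is Qs = 352.2 + P.
Equating demand and supply, 437 - 0.6P = 352.2 + P gives 1.6P = 84.8, so P* = 53.
Then Q* = 437 - 0.6(53) = 405.2.

P* = 53, Q* = 405.2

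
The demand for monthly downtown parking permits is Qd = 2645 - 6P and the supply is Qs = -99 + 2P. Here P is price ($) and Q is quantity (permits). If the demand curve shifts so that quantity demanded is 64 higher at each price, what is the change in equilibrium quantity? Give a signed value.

ΔQ = 16

At equilibrium Qd = Qs, so 2645 - 6P = -99 + 2P; collecting terms, 2744 = 8P and P* = 343.
Then Q* = 2645 - 6(343) = 587.
After the shift, demand is Qd = 2709 - 6P.
The new intersection has 2808 = 8P, i.e. P = 351, Q = 603.
ΔQ = 603 - 587 = 16.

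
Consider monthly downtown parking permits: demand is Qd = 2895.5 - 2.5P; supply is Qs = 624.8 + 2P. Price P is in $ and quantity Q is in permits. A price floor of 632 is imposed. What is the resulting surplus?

Surplus = 573.3

With P fixed at 632, quantity demanded is 1315.5 and quantity supplied is 1888.8.
Surplus = Qs - Qd = 1888.8 - 1315.5 = 573.3.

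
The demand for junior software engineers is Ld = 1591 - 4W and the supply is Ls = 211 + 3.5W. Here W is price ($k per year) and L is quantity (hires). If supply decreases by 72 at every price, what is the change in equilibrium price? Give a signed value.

ΔW = 9.6

The market clears where 1591 - 4W = 211 + 3.5W. Rearranging, 7.5W = 1380, hence W* = 184.
From the demand curve, L* = 1591 - 4(184) = 855.
After the shift, supply is Ls = 139 + 3.5W.
Re-solving, 7.5W = 1452 gives W = 193.6 and L = 816.6.
ΔW = 193.6 - 184 = 9.6.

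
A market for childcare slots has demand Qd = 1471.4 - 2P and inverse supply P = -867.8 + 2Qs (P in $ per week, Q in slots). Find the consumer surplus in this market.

Rewriting in direct form: Qs = 433.9 + 0.5P.
Set Qd = Qs: 1471.4 - 2P = 433.9 + 0.5P, so 1037.5 = 2.5P and P* = 415.
Then Q* = 1471.4 - 2(415) = 641.4.
Demand choke price (Qd = 0): P = 1471.4/2 = 735.7. Consumer surplus = ½ × (735.7 - 415) × 641.4 = 102848.49.

Consumer surplus = 102848.49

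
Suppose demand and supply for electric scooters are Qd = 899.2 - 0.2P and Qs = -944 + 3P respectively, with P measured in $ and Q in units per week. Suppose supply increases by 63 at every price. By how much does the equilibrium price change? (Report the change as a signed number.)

Equating demand and supply, 899.2 - 0.2P = -944 + 3P gives 3.2P = 1843.2, so P* = 576.
Plugging P* into demand: Q* = 899.2 - 0.2(576) = 784.
After the shift, supply is Qs = -881 + 3P.
New equilibrium: 1780.2 = 3.2P, so P = 556.3125 and Q = 787.9375.
ΔP = 556.3125 - 576 = -19.6875.

ΔP = -19.6875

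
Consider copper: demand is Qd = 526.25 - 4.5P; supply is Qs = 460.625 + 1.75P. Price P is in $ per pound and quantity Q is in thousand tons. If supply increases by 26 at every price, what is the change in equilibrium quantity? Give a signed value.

ΔQ = 18.72

Set Qd = Qs: 526.25 - 4.5P = 460.625 + 1.75P, so 65.625 = 6.25P and P* = 10.5.
Then Q* = 526.25 - 4.5(10.5) = 479.
After the shift, supply is Qs = 486.625 + 1.75P.
New equilibrium: 39.625 = 6.25P, so P = 6.34 and Q = 497.72.
ΔQ = 497.72 - 479 = 18.72.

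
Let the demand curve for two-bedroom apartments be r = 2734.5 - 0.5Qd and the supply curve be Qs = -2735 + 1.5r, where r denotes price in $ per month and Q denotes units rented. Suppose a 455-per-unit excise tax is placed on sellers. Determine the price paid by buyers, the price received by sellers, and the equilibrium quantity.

Solving each curve for Q: Qd = 5469 - 2r.
With a tax of 455 on sellers, they supply based on the net price r_s = r_b - 455, so Qs = -3417.5 + 1.5r_b.
Set Qd = Qs: 5469 - 2r_b = -3417.5 + 1.5r_b, so 8886.5 = 3.5r_b and r_b = 2539.
So r_s = 2084 and the quantity traded is Q = 5469 - 2(2539) = 391.

r_b = 2539, r_s = 2084, Q = 391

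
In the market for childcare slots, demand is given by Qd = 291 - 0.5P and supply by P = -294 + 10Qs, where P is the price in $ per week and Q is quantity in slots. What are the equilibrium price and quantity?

Solving each curve for Q: Qs = 29.4 + 0.1P.
Set Qd = Qs: 291 - 0.5P = 29.4 + 0.1P, so 261.6 = 0.6P and P* = 436.
Substitute back: Q* = 291 - 0.5(436) = 73.

P* = 436, Q* = 73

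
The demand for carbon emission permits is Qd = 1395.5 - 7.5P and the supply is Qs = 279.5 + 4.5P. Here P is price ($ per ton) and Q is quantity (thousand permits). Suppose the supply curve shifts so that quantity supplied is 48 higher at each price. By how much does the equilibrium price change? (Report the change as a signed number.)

ΔP = -4

Equating demand and supply, 1395.5 - 7.5P = 279.5 + 4.5P gives 12P = 1116, so P* = 93.
Plugging P* into demand: Q* = 1395.5 - 7.5(93) = 698.
After the shift, supply is Qs = 327.5 + 4.5P.
New equilibrium: 1068 = 12P, so P = 89 and Q = 728.
ΔP = 89 - 93 = -4.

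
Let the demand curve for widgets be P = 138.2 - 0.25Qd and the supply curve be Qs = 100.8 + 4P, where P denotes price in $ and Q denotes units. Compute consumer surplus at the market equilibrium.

Consumer surplus = 13349.78

In direct form, Qd = 552.8 - 4P.
Set Qd = Qs: 552.8 - 4P = 100.8 + 4P, so 452 = 8P and P* = 56.5.
Then Q* = 552.8 - 4(56.5) = 326.8.
Demand choke price (Qd = 0): P = 552.8/4 = 138.2. Consumer surplus = ½ × (138.2 - 56.5) × 326.8 = 13349.78.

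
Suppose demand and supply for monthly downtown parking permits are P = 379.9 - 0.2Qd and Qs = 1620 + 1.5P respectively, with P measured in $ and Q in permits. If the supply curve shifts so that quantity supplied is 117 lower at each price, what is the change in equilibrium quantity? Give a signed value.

Inverting to quantity form: Qd = 1899.5 - 5P.
The market clears where 1899.5 - 5P = 1620 + 1.5P. Rearranging, 6.5P = 279.5, hence P* = 43.
Substitute back: Q* = 1899.5 - 5(43) = 1684.5.
After the shift, supply is Qs = 1503 + 1.5P.
Re-solving, 6.5P = 396.5 gives P = 61 and Q = 1594.5.
ΔQ = 1594.5 - 1684.5 = -90.

ΔQ = -90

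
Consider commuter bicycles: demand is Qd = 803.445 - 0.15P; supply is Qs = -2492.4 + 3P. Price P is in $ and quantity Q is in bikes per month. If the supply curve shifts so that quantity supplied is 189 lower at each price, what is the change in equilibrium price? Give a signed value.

Equating demand and supply, 803.445 - 0.15P = -2492.4 + 3P gives 3.15P = 3295.845, so P* = 1046.3.
Plugging P* into demand: Q* = 803.445 - 0.15(1046.3) = 646.5.
After the shift, supply is Qs = -2681.4 + 3P.
Re-solving, 3.15P = 3484.845 gives P = 1106.3 and Q = 637.5.
ΔP = 1106.3 - 1046.3 = 60.

ΔP = 60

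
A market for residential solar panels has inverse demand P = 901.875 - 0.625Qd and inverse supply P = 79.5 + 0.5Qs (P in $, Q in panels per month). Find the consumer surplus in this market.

Consumer surplus = 166987.8125

Rewriting in direct form: Qd = 1443 - 1.6P and Qs = -159 + 2P.
Set Qd = Qs: 1443 - 1.6P = -159 + 2P, so 1602 = 3.6P and P* = 445.
Substitute back: Q* = 1443 - 1.6(445) = 731.
Demand choke price (Qd = 0): P = 1443/1.6 = 901.875. Consumer surplus = ½ × (901.875 - 445) × 731 = 166987.8125.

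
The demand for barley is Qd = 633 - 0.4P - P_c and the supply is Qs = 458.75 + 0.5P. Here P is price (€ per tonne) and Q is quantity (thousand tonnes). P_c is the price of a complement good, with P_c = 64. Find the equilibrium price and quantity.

P* = 122.5, Q* = 520

With P_c = 64, demand is Qd = 569 - 0.4P.
At equilibrium Qd = Qs, so 569 - 0.4P = 458.75 + 0.5P; collecting terms, 110.25 = 0.9P and P* = 122.5.
Plugging P* into demand: Q* = 569 - 0.4(122.5) = 520.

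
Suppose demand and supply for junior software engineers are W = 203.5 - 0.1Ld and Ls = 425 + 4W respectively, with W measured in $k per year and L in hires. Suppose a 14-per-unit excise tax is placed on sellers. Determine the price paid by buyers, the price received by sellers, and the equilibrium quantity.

W_b = 119, W_s = 105, L = 845

Solving each curve for L: Ld = 2035 - 10W.
With a tax of 14 on sellers, they supply based on the net price W_s = W_b - 14, so Ls = 369 + 4W_b.
Market clearing requires 2035 - 10W_b = 369 + 4W_b; hence 1666 = 14W_b and W_b = 119.
Then W_s = 119 - 14 = 105 and L = 2035 - 10(119) = 845.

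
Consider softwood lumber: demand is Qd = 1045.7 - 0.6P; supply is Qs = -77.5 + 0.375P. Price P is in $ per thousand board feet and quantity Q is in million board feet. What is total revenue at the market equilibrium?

Total revenue = 408384

Set Qd = Qs: 1045.7 - 0.6P = -77.5 + 0.375P, so 1123.2 = 0.975P and P* = 1152.
Then Q* = 1045.7 - 0.6(1152) = 354.5.
Total revenue = P* × Q* = 1152 × 354.5 = 408384.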